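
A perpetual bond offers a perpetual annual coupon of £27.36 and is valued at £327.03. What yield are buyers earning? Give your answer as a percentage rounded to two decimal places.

8.37%

P = C/r ⇒ r = C/P = £27.36/£327.03 = 0.083662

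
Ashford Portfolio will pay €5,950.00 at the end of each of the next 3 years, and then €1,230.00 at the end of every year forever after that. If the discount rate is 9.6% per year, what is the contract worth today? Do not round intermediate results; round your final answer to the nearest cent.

PV of 3-year annuity: €5,950.00 × [1 − (1+0.096)^−3] / 0.096 = 14901.59315
Perpetuity value at year 3: €1,230.00 / 0.096 = 12812.50000
PV of perpetuity: 12812.50000 / (1+0.096)^3 = 9732.00259
Total PV = 14901.59315 + 9732.00259 = 24633.59574

€24633.60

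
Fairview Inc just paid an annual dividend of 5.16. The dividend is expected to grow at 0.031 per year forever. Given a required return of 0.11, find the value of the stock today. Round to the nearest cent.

D₁ = D₀ × (1 + g) = 5.16 × 1.031 = 5.3200
Growing perpetuity: P = D₁ / (r − g) = 5.3200 / (0.11 − 0.031) = 67.34

67.34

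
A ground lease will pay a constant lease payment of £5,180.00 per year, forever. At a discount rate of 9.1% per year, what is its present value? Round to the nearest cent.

Level perpetuity: PV = C / r = £5,180.00 / 0.091 = £56,923.08

£56923.08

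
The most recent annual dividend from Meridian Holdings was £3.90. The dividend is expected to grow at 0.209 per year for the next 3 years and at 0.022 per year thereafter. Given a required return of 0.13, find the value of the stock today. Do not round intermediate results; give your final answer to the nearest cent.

D_1 = 4.71510
D_2 = 5.70056
D_3 = 6.89197
Terminal value at year 3: TV = D_3×(1+g_2)/(r−g_2) = 7.04360/0.108 = 65.21848
P_0 = D_1/(1+r)^1 + D_2/(1+r)^2 + D_3/(1+r)^3 + TV/(1+r)^3
    = 4.17265 + 4.46437 + 4.77648 + 45.19968 = 58.61318

£58.61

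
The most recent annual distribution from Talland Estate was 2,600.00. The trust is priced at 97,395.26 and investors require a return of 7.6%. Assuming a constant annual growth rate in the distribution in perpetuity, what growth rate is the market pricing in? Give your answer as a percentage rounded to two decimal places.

4.80%

P = D₀(1+g)/(r−g) ⇒ P(r−g) = D₀(1+g) ⇒ g(P+D₀) = P·r − D₀
g = (P·r − D₀)/(P + D₀) = (97,395.26×0.076 − 2,600.00) / (97,395.26 + 2,600.00) = 0.048023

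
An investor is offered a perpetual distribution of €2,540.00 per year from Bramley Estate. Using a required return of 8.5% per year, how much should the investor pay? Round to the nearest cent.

Level perpetuity: PV = C / r = €2,540.00 / 0.085 = €29,882.35

€29882.35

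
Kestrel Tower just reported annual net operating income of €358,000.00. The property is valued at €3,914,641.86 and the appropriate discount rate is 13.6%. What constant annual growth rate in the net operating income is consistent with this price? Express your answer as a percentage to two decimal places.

4.08%

P = D₀(1+g)/(r−g) ⇒ P(r−g) = D₀(1+g) ⇒ g(P+D₀) = P·r − D₀
g = (P·r − D₀)/(P + D₀) = (€3,914,641.86×0.136 − €358,000.00) / (€3,914,641.86 + €358,000.00) = 0.040816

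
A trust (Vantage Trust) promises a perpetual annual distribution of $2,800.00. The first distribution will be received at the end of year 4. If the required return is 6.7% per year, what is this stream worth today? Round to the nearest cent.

$34402.50

Value at end of year 3: C / r = $2,800.00 / 0.067 = $41,791.0448
Discount to today: PV = $41,791.0448 / (1 + 0.067)^3 = $41,791.0448 / 1.214768 = $34,402.50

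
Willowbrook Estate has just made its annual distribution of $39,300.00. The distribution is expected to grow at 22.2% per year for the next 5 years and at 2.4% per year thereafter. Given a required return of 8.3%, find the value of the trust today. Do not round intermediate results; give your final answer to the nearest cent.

D_1 = 48024.60000
D_2 = 58686.06120
D_3 = 71714.36679
D_4 = 87634.95621
D_5 = 107089.91649
Terminal value at year 5: TV = D_5×(1+g_2)/(r−g_2) = 109660.07449/0.059 = 1858645.33031
P_0 = D_1/(1+r)^1 + D_2/(1+r)^2 + D_3/(1+r)^3 + D_4/(1+r)^4 + D_5/(1+r)^5 + TV/(1+r)^5
    = 44344.04432 + 50035.47753 + 56457.39015 + 63703.53718 + 71879.70677 + 1247539.31757 = 1533959.47353

$1533959.47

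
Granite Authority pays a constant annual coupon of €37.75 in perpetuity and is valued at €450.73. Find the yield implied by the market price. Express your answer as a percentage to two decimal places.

P = C/r ⇒ r = C/P = €37.75/€450.73 = 0.083753

8.38%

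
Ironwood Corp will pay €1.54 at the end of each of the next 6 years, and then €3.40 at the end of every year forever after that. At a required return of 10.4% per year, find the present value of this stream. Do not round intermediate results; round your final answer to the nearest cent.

PV of 6-year annuity: €1.54 × [1 − (1+0.104)^−6] / 0.104 = 6.62921
Perpetuity value at year 6: €3.40 / 0.104 = 32.69231
PV of perpetuity: 32.69231 / (1+0.104)^6 = 18.05640
Total PV = 6.62921 + 18.05640 = 24.68560

€24.69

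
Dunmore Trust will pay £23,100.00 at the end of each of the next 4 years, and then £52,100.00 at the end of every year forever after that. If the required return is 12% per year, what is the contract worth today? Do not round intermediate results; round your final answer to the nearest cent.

£346083.54

PV of 4-year annuity: £23,100.00 × [1 − (1+0.12)^−4] / 0.12 = 70162.76991
Perpetuity value at year 4: £52,100.00 / 0.12 = 434166.66667
PV of perpetuity: 434166.66667 / (1+0.12)^4 = 275920.76571
Total PV = 70162.76991 + 275920.76571 = 346083.53561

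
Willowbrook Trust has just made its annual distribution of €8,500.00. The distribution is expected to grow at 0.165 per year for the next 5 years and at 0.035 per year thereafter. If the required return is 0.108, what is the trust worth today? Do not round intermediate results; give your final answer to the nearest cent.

D_1 = 9902.50000
D_2 = 11536.41250
D_3 = 13439.92056
D_4 = 15657.50746
D_5 = 18240.99619
Terminal value at year 5: TV = D_5×(1+g_2)/(r−g_2) = 18879.43105/0.073 = 258622.34318
P_0 = D_1/(1+r)^1 + D_2/(1+r)^2 + D_3/(1+r)^3 + D_4/(1+r)^4 + D_5/(1+r)^5 + TV/(1+r)^5
    = 8937.27437 + 9397.04390 + 9880.46583 + 10388.75694 + 10923.19661 + 154869.97928 = 204396.71692

€204396.72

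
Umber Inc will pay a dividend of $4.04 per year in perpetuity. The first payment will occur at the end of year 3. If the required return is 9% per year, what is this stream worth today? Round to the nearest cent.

Value at end of year 2: C / r = $4.04 / 0.09 = $44.8889
Discount to today: PV = $44.8889 / (1 + 0.09)^2 = $44.8889 / 1.188100 = $37.78

$37.78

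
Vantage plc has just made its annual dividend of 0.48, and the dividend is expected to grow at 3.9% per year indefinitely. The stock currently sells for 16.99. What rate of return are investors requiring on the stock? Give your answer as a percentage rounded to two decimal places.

D₁ = 0.48 × 1.039 = 0.4987
P = D₁/(r − g) ⇒ r = D₁/P + g = 0.4987/16.99 + 0.039 = 0.029354 + 0.039 = 0.068354

6.84%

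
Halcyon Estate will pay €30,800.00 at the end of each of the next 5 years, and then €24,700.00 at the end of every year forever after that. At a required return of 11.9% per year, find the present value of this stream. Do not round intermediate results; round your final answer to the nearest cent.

€229606.74

PV of 5-year annuity: €30,800.00 × [1 − (1+0.119)^−5] / 0.119 = 111302.70781
Perpetuity value at year 5: €24,700.00 / 0.119 = 207563.02521
PV of perpetuity: 207563.02521 / (1+0.119)^5 = 118304.03550
Total PV = 111302.70781 + 118304.03550 = 229606.74332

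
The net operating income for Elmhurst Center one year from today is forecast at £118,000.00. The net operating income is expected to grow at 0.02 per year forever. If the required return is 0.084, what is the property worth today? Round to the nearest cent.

Growing perpetuity: P = D₁ / (r − g) = £118,000.0000 / (0.084 − 0.02) = £1,843,750.00

£1843750.00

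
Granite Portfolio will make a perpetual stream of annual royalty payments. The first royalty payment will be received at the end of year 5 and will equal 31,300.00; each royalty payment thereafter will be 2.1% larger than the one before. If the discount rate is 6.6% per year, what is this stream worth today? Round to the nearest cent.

Value at end of year 4: C₁ / (r − g) = 31,300.00 / (0.066 − 0.021) = 695,555.5556
Discount to today: PV = 695,555.5556 / (1 + 0.066)^4 = 695,555.5556 / 1.291305 = 538,645.46

538645.46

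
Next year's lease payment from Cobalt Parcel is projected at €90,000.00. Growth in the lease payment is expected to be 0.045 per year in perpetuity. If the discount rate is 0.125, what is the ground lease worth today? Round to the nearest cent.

€1125000.00

Growing perpetuity: P = D₁ / (r − g) = €90,000.0000 / (0.125 − 0.045) = €1,125,000.00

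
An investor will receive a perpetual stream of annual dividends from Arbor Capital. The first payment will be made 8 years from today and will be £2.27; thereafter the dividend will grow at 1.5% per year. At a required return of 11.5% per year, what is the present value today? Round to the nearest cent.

£10.60

Value at end of year 7: C₁ / (r − g) = £2.27 / (0.115 − 0.015) = £22.7000
Discount to today: PV = £22.7000 / (1 + 0.115)^7 = £22.7000 / 2.142516 = £10.60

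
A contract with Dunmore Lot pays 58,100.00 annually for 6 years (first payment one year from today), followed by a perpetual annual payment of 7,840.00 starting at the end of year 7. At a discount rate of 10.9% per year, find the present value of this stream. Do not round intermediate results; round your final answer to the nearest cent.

285167.37

PV of 6-year annuity: 58,100.00 × [1 − (1+0.109)^−6] / 0.109 = 246503.95039
Perpetuity value at year 6: 7,840.00 / 0.109 = 71926.60550
PV of perpetuity: 71926.60550 / (1+0.109)^6 = 38663.42184
Total PV = 246503.95039 + 38663.42184 = 285167.37223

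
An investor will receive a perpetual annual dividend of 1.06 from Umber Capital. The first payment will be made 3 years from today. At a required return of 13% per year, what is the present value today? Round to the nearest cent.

6.39

Value at end of year 2: C / r = 1.06 / 0.13 = 8.1538
Discount to today: PV = 8.1538 / (1 + 0.13)^2 = 8.1538 / 1.276900 = 6.39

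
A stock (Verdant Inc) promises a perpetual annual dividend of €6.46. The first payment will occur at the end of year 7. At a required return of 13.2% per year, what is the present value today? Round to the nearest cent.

€23.26

Value at end of year 6: C / r = €6.46 / 0.132 = €48.9394
Discount to today: PV = €48.9394 / (1 + 0.132)^6 = €48.9394 / 2.104159 = €23.26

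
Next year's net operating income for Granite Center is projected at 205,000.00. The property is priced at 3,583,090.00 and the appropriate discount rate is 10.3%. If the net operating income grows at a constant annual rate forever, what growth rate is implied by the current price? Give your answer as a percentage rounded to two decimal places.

4.58%

P = D₁/(r−g) ⇒ g = r − D₁/P = 0.103 − 205,000.00/3,583,090.00 = 0.045787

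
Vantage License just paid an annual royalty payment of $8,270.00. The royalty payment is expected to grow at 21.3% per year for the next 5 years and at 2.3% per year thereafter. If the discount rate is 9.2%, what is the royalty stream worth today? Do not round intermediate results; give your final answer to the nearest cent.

D_1 = 10031.51000
D_2 = 12168.22163
D_3 = 14760.05284
D_4 = 17903.94409
D_5 = 21717.48418
Terminal value at year 5: TV = D_5×(1+g_2)/(r−g_2) = 22216.98632/0.069 = 321985.30897
P_0 = D_1/(1+r)^1 + D_2/(1+r)^2 + D_3/(1+r)^3 + D_4/(1+r)^4 + D_5/(1+r)^5 + TV/(1+r)^5
    = 9186.36447 + 10204.26749 + 11334.96013 + 12590.94015 + 13986.09011 + 207358.98817 = 264661.61053

$264661.61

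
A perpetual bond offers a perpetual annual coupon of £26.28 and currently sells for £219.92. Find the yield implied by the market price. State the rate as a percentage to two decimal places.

P = C/r ⇒ r = C/P = £26.28/£219.92 = 0.119498

11.95%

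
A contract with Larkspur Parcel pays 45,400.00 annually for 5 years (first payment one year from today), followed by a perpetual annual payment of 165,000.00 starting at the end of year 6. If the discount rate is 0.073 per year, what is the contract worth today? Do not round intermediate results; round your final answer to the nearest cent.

PV of 5-year annuity: 45,400.00 × [1 − (1+0.073)^−5] / 0.073 = 184663.21237
Perpetuity value at year 5: 165,000.00 / 0.073 = 2260273.97260
PV of perpetuity: 2260273.97260 / (1+0.073)^5 = 1589141.15230
Total PV = 184663.21237 + 1589141.15230 = 1773804.36467

1773804.36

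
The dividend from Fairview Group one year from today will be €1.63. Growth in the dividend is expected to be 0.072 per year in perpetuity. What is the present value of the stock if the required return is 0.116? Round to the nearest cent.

Growing perpetuity: P = D₁ / (r − g) = €1.6300 / (0.116 − 0.072) = €37.05

€37.05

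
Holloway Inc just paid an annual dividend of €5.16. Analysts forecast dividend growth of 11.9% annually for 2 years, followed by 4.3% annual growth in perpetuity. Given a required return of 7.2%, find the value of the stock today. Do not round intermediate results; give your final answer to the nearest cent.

D_1 = 5.77404
D_2 = 6.46115
Terminal value at year 2: TV = D_2×(1+g_2)/(r−g_2) = 6.73898/0.029 = 232.37863
P_0 = D_1/(1+r)^1 + D_2/(1+r)^2 + TV/(1+r)^2
    = 5.38623 + 5.62238 + 202.21186 = 213.22047

€213.22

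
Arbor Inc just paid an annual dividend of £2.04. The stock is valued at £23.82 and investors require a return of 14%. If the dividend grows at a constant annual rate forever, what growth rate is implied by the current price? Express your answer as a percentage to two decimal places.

P = D₀(1+g)/(r−g) ⇒ P(r−g) = D₀(1+g) ⇒ g(P+D₀) = P·r − D₀
g = (P·r − D₀)/(P + D₀) = (£23.82×0.14 − £2.04) / (£23.82 + £2.04) = 0.050070

5.01%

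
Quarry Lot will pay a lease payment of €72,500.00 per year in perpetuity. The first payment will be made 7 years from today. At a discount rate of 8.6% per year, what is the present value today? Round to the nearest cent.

Value at end of year 6: C / r = €72,500.00 / 0.086 = €843,023.2558
Discount to today: PV = €843,023.2558 / (1 + 0.086)^6 = €843,023.2558 / 1.640510 = €513,878.68

€513878.68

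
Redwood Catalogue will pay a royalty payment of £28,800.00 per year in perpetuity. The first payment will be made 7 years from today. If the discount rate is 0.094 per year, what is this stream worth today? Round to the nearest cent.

£178714.88

Value at end of year 6: C / r = £28,800.00 / 0.094 = £306,382.9787
Discount to today: PV = £306,382.9787 / (1 + 0.094)^6 = £306,382.9787 / 1.714368 = £178,714.88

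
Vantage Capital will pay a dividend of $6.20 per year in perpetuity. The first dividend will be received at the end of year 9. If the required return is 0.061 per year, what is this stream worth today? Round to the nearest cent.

Value at end of year 8: C / r = $6.20 / 0.061 = $101.6393
Discount to today: PV = $101.6393 / (1 + 0.061)^8 = $101.6393 / 1.605917 = $63.29

$63.29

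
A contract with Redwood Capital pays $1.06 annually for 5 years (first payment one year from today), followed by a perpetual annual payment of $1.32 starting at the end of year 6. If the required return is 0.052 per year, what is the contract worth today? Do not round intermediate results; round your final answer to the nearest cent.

PV of 5-year annuity: $1.06 × [1 − (1+0.052)^−5] / 0.052 = 4.56398
Perpetuity value at year 5: $1.32 / 0.052 = 25.38462
PV of perpetuity: 25.38462 / (1+0.052)^5 = 19.70116
Total PV = 4.56398 + 19.70116 = 24.26515

$24.27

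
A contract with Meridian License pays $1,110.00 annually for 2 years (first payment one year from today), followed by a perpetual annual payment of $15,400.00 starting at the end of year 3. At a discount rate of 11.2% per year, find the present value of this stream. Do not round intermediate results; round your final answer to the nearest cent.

$113092.88

PV of 2-year annuity: $1,110.00 × [1 − (1+0.112)^−2] / 0.112 = 1895.86460
Perpetuity value at year 2: $15,400.00 / 0.112 = 137500.00000
PV of perpetuity: 137500.00000 / (1+0.112)^2 = 111197.01361
Total PV = 1895.86460 + 111197.01361 = 113092.87822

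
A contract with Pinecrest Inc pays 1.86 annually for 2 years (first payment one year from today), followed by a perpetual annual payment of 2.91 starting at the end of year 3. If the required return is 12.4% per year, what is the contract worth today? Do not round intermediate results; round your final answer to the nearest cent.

21.70

PV of 2-year annuity: 1.86 × [1 − (1+0.124)^−2] / 0.124 = 3.12705
Perpetuity value at year 2: 2.91 / 0.124 = 23.46774
PV of perpetuity: 23.46774 / (1+0.124)^2 = 18.57542
Total PV = 3.12705 + 18.57542 = 21.70247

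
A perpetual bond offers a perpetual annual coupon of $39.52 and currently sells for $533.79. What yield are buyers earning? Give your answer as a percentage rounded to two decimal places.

P = C/r ⇒ r = C/P = $39.52/$533.79 = 0.074037

7.40%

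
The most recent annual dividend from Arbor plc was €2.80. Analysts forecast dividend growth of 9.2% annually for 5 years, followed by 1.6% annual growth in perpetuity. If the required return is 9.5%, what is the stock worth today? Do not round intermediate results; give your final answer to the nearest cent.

D_1 = 3.05760
D_2 = 3.33890
D_3 = 3.64608
D_4 = 3.98152
D_5 = 4.34782
Terminal value at year 5: TV = D_5×(1+g_2)/(r−g_2) = 4.41738/0.079 = 55.91622
P_0 = D_1/(1+r)^1 + D_2/(1+r)^2 + D_3/(1+r)^3 + D_4/(1+r)^4 + D_5/(1+r)^5 + TV/(1+r)^5
    = 2.79233 + 2.78468 + 2.77705 + 2.76944 + 2.76185 + 35.51953 = 49.40488

€49.40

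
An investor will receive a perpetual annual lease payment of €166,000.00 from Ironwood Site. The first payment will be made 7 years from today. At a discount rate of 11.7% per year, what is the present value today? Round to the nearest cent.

Value at end of year 6: C / r = €166,000.00 / 0.117 = €1,418,803.4188
Discount to today: PV = €1,418,803.4188 / (1 + 0.117)^6 = €1,418,803.4188 / 1.942312 = €730,471.35

€730471.35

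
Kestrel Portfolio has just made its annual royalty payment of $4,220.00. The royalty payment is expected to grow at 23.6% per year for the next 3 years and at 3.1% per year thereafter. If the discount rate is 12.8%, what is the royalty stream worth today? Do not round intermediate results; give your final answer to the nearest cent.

D_1 = 5215.92000
D_2 = 6446.87712
D_3 = 7968.34012
Terminal value at year 3: TV = D_3×(1+g_2)/(r−g_2) = 8215.35866/0.097 = 84694.41922
P_0 = D_1/(1+r)^1 + D_2/(1+r)^2 + D_3/(1+r)^3 + TV/(1+r)^3
    = 4624.04255 + 5066.77003 + 5551.88631 + 59010.25554 = 74252.95443

$74252.95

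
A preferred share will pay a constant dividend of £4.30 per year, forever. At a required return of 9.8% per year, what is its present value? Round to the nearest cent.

Level perpetuity: PV = C / r = £4.30 / 0.098 = £43.88

£43.88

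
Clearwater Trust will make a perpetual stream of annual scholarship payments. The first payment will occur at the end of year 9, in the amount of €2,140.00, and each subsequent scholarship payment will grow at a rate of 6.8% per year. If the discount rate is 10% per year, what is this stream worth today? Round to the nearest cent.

€31197.68

Value at end of year 8: C₁ / (r − g) = €2,140.00 / (0.1 − 0.068) = €66,875.0000
Discount to today: PV = €66,875.0000 / (1 + 0.1)^8 = €66,875.0000 / 2.143589 = €31,197.68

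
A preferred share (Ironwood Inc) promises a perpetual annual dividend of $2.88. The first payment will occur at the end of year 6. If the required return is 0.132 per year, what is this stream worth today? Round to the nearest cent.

Value at end of year 5: C / r = $2.88 / 0.132 = $21.8182
Discount to today: PV = $21.8182 / (1 + 0.132)^5 = $21.8182 / 1.858798 = $11.74

$11.74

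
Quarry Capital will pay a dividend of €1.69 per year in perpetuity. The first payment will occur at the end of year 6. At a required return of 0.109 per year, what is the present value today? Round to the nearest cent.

Value at end of year 5: C / r = €1.69 / 0.109 = €15.5046
Discount to today: PV = €15.5046 / (1 + 0.109)^5 = €15.5046 / 1.677481 = €9.24

€9.24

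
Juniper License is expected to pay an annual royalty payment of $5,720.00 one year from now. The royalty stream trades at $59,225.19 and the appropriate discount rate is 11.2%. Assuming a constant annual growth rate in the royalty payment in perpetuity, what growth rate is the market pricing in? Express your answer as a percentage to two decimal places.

1.54%

P = D₁/(r−g) ⇒ g = r − D₁/P = 0.112 − $5,720.00/$59,225.19 = 0.015419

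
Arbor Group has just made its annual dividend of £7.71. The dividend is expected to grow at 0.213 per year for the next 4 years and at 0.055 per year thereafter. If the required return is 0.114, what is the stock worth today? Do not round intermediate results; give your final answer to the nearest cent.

D_1 = 9.35223
D_2 = 11.34425
D_3 = 13.76058
D_4 = 16.69159
Terminal value at year 4: TV = D_4×(1+g_2)/(r−g_2) = 17.60962/0.059 = 298.46817
P_0 = D_1/(1+r)^1 + D_2/(1+r)^2 + D_3/(1+r)^3 + D_4/(1+r)^4 + TV/(1+r)^4
    = 8.39518 + 9.14125 + 9.95362 + 10.83819 + 193.80156 = 232.12980

£232.13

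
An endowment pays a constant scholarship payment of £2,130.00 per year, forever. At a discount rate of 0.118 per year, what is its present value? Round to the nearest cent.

Level perpetuity: PV = C / r = £2,130.00 / 0.118 = £18,050.85

£18050.85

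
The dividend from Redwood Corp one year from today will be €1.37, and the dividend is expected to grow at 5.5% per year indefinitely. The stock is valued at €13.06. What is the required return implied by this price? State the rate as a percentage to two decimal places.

P = D₁/(r − g) ⇒ r = D₁/P + g = €1.3700/€13.06 + 0.055 = 0.104900 + 0.055 = 0.159900

15.99%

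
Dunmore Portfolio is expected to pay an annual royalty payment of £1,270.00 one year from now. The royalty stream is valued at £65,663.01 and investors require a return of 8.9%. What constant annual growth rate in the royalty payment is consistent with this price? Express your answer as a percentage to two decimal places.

6.97%

P = D₁/(r−g) ⇒ g = r − D₁/P = 0.089 − £1,270.00/£65,663.01 = 0.069659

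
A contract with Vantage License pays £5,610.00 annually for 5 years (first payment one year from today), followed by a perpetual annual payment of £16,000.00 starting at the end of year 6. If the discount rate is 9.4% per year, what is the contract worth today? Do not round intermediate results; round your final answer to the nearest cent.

PV of 5-year annuity: £5,610.00 × [1 − (1+0.094)^−5] / 0.094 = 21596.33884
Perpetuity value at year 5: £16,000.00 / 0.094 = 170212.76596
PV of perpetuity: 170212.76596 / (1+0.094)^5 = 108618.92970
Total PV = 21596.33884 + 108618.92970 = 130215.26854

£130215.27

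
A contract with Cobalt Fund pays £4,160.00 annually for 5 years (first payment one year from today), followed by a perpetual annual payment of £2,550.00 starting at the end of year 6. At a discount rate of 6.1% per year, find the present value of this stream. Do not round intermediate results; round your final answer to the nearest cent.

£48566.77

PV of 5-year annuity: £4,160.00 × [1 − (1+0.061)^−5] / 0.061 = 17475.86511
Perpetuity value at year 5: £2,550.00 / 0.061 = 41803.27869
PV of perpetuity: 41803.27869 / (1+0.061)^5 = 31090.90945
Total PV = 17475.86511 + 31090.90945 = 48566.77456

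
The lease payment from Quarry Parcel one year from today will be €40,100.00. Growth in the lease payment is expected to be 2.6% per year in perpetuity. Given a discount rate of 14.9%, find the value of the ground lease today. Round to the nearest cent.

€326016.26

Growing perpetuity: P = D₁ / (r − g) = €40,100.0000 / (0.149 − 0.026) = €326,016.26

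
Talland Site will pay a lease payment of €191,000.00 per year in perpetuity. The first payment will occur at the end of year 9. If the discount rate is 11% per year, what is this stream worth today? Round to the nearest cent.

€753454.19

Value at end of year 8: C / r = €191,000.00 / 0.11 = €1,736,363.6364
Discount to today: PV = €1,736,363.6364 / (1 + 0.11)^8 = €1,736,363.6364 / 2.304538 = €753,454.19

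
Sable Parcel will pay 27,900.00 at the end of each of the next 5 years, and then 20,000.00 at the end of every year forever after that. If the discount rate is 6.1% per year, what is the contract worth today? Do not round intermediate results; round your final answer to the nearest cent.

PV of 5-year annuity: 27,900.00 × [1 − (1+0.061)^−5] / 0.061 = 117205.92225
Perpetuity value at year 5: 20,000.00 / 0.061 = 327868.85246
PV of perpetuity: 327868.85246 / (1+0.061)^5 = 243850.27020
Total PV = 117205.92225 + 243850.27020 = 361056.19245

361056.19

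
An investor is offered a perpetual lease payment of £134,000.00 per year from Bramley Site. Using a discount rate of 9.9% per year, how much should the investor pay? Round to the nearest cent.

Level perpetuity: PV = C / r = £134,000.00 / 0.099 = £1,353,535.35

£1353535.35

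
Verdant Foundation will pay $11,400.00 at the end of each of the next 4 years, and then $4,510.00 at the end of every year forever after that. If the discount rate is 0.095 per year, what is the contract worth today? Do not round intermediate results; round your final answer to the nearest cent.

PV of 4-year annuity: $11,400.00 × [1 − (1+0.095)^−4] / 0.095 = 36531.08478
Perpetuity value at year 4: $4,510.00 / 0.095 = 47473.68421
PV of perpetuity: 47473.68421 / (1+0.095)^4 = 33021.47435
Total PV = 36531.08478 + 33021.47435 = 69552.55914

$69552.56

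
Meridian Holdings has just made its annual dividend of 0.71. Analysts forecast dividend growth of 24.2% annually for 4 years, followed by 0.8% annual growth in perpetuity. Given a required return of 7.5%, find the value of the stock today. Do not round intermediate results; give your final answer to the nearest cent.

23.16

D_1 = 0.88182
D_2 = 1.09522
D_3 = 1.36026
D_4 = 1.68945
Terminal value at year 4: TV = D_4×(1+g_2)/(r−g_2) = 1.70296/0.067 = 25.41736
P_0 = D_1/(1+r)^1 + D_2/(1+r)^2 + D_3/(1+r)^3 + D_4/(1+r)^4 + TV/(1+r)^4
    = 0.82030 + 0.94773 + 1.09496 + 1.26506 + 19.03253 = 23.16058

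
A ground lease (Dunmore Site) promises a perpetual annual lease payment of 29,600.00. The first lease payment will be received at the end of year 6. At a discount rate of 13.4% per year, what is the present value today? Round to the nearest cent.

117793.59

Value at end of year 5: C / r = 29,600.00 / 0.134 = 220,895.5224
Discount to today: PV = 220,895.5224 / (1 + 0.134)^5 = 220,895.5224 / 1.875276 = 117,793.59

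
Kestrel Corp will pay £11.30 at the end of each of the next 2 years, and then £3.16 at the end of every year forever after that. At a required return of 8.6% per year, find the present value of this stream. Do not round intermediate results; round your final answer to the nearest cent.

PV of 2-year annuity: £11.30 × [1 − (1+0.086)^−2] / 0.086 = 19.98633
Perpetuity value at year 2: £3.16 / 0.086 = 36.74419
PV of perpetuity: 36.74419 / (1+0.086)^2 = 31.15509
Total PV = 19.98633 + 31.15509 = 51.14142

£51.14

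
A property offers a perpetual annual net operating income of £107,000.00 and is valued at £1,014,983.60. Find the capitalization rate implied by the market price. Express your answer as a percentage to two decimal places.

P = C/r ⇒ r = C/P = £107,000.00/£1,014,983.60 = 0.105420

10.54%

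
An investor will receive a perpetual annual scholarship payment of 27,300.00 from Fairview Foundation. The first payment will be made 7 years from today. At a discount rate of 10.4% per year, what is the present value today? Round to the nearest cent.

144982.26

Value at end of year 6: C / r = 27,300.00 / 0.104 = 262,500.0000
Discount to today: PV = 262,500.0000 / (1 + 0.104)^6 = 262,500.0000 / 1.810566 = 144,982.26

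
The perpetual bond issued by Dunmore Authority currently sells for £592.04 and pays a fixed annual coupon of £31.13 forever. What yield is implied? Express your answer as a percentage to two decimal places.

5.26%

P = C/r ⇒ r = C/P = £31.13/£592.04 = 0.052581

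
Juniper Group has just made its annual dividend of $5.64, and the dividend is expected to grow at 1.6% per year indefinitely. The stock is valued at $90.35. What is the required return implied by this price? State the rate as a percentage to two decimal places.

D₁ = $5.64 × 1.016 = $5.7302
P = D₁/(r − g) ⇒ r = D₁/P + g = $5.7302/$90.35 + 0.016 = 0.063423 + 0.016 = 0.079423

7.94%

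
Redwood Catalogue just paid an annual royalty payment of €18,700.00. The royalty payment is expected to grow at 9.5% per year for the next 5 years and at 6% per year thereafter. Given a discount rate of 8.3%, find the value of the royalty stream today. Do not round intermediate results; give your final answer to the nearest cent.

D_1 = 20476.50000
D_2 = 22421.76750
D_3 = 24551.83541
D_4 = 26884.25978
D_5 = 29438.26446
Terminal value at year 5: TV = D_5×(1+g_2)/(r−g_2) = 31204.56032/0.023 = 1356720.01403
P_0 = D_1/(1+r)^1 + D_2/(1+r)^2 + D_3/(1+r)^3 + D_4/(1+r)^4 + D_5/(1+r)^5 + TV/(1+r)^5
    = 18907.20222 + 19116.70030 + 19328.51970 + 19542.68612 + 19759.22558 + 910642.57007 = 1007296.90398

€1007296.90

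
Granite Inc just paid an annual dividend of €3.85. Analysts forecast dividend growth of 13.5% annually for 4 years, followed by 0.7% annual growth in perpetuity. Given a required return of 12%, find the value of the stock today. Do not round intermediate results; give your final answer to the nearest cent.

D_1 = 4.36975
D_2 = 4.95967
D_3 = 5.62922
D_4 = 6.38917
Terminal value at year 4: TV = D_4×(1+g_2)/(r−g_2) = 6.43389/0.113 = 56.93708
P_0 = D_1/(1+r)^1 + D_2/(1+r)^2 + D_3/(1+r)^3 + D_4/(1+r)^4 + TV/(1+r)^4
    = 3.90156 + 3.95382 + 4.00677 + 4.06043 + 36.18454 = 52.10712

€52.11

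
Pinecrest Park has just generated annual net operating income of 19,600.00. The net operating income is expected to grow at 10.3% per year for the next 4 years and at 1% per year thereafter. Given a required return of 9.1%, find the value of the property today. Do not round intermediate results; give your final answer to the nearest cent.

D_1 = 21618.80000
D_2 = 23845.53640
D_3 = 26301.62665
D_4 = 29010.69419
Terminal value at year 4: TV = D_4×(1+g_2)/(r−g_2) = 29300.80114/0.081 = 361738.28563
P_0 = D_1/(1+r)^1 + D_2/(1+r)^2 + D_3/(1+r)^3 + D_4/(1+r)^4 + TV/(1+r)^4
    = 19815.58203 + 20033.53527 + 20253.88580 + 20476.65998 + 255326.25406 = 335905.91715

335905.92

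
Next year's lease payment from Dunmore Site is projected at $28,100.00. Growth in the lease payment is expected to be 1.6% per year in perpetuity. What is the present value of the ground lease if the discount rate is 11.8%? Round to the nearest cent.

Growing perpetuity: P = D₁ / (r − g) = $28,100.0000 / (0.118 − 0.016) = $275,490.20

$275490.20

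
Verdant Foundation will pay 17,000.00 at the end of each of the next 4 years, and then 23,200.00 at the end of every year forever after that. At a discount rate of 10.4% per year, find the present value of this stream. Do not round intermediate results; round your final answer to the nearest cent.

203592.73

PV of 4-year annuity: 17,000.00 × [1 − (1+0.104)^−4] / 0.104 = 53424.39986
Perpetuity value at year 4: 23,200.00 / 0.104 = 223076.92308
PV of perpetuity: 223076.92308 / (1+0.104)^4 = 150168.33033
Total PV = 53424.39986 + 150168.33033 = 203592.73019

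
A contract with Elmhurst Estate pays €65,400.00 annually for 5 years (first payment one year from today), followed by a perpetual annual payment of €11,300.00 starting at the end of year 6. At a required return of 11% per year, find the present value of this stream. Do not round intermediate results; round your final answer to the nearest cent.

€302675.30

PV of 5-year annuity: €65,400.00 × [1 − (1+0.11)^−5] / 0.11 = 241711.66495
Perpetuity value at year 5: €11,300.00 / 0.11 = 102727.27273
PV of perpetuity: 102727.27273 / (1+0.11)^5 = 60963.63643
Total PV = 241711.66495 + 60963.63643 = 302675.30138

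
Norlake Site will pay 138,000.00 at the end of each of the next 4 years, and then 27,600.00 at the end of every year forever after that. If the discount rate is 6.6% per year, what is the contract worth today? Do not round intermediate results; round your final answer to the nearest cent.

795531.68

PV of 4-year annuity: 138,000.00 × [1 − (1+0.066)^−4] / 0.066 = 471687.32864
Perpetuity value at year 4: 27,600.00 / 0.066 = 418181.81818
PV of perpetuity: 418181.81818 / (1+0.066)^4 = 323844.35245
Total PV = 471687.32864 + 323844.35245 = 795531.68110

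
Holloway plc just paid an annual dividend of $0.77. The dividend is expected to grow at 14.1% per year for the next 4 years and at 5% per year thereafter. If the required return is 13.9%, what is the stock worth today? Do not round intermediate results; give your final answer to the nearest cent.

D_1 = 0.87857
D_2 = 1.00245
D_3 = 1.14379
D_4 = 1.30507
Terminal value at year 4: TV = D_4×(1+g_2)/(r−g_2) = 1.37032/0.089 = 15.39688
P_0 = D_1/(1+r)^1 + D_2/(1+r)^2 + D_3/(1+r)^3 + D_4/(1+r)^4 + TV/(1+r)^4
    = 0.77135 + 0.77271 + 0.77406 + 0.77542 + 9.14824 = 12.24179

$12.24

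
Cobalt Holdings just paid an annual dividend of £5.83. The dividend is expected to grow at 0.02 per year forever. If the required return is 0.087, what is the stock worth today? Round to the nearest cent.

£88.76

D₁ = D₀ × (1 + g) = £5.83 × 1.02 = £5.9466
Growing perpetuity: P = D₁ / (r − g) = £5.9466 / (0.087 − 0.02) = £88.76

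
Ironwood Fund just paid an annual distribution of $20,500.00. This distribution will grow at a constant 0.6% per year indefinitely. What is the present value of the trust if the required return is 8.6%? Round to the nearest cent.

$257787.50

D₁ = D₀ × (1 + g) = $20,500.00 × 1.006 = $20,623.0000
Growing perpetuity: P = D₁ / (r − g) = $20,623.0000 / (0.086 − 0.006) = $257,787.50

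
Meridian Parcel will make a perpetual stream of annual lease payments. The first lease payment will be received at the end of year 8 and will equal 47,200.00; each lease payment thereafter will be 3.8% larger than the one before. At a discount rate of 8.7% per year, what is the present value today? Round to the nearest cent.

Value at end of year 7: C₁ / (r − g) = 47,200.00 / (0.087 − 0.038) = 963,265.3061
Discount to today: PV = 963,265.3061 / (1 + 0.087)^7 = 963,265.3061 / 1.793109 = 537,203.84

537203.84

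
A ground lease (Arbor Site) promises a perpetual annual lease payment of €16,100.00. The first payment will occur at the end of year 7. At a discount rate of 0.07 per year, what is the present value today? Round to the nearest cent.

Value at end of year 6: C / r = €16,100.00 / 0.07 = €230,000.0000
Discount to today: PV = €230,000.0000 / (1 + 0.07)^6 = €230,000.0000 / 1.500730 = €153,258.71

€153258.71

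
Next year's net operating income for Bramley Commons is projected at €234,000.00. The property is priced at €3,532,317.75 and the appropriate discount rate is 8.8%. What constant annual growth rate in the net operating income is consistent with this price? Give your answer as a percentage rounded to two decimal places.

2.18%

P = D₁/(r−g) ⇒ g = r − D₁/P = 0.088 − €234,000.00/€3,532,317.75 = 0.021755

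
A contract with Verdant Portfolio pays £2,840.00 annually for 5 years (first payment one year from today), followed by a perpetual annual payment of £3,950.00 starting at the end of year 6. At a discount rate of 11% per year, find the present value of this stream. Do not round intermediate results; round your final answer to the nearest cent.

PV of 5-year annuity: £2,840.00 × [1 − (1+0.11)^−5] / 0.11 = 10496.34753
Perpetuity value at year 5: £3,950.00 / 0.11 = 35909.09091
PV of perpetuity: 35909.09091 / (1+0.11)^5 = 21310.29769
Total PV = 10496.34753 + 21310.29769 = 31806.64522

£31806.65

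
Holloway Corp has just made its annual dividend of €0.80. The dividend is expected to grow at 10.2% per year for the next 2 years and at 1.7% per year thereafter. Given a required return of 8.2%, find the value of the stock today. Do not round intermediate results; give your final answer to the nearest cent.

D_1 = 0.88160
D_2 = 0.97152
Terminal value at year 2: TV = D_2×(1+g_2)/(r−g_2) = 0.98804/0.065 = 15.20060
P_0 = D_1/(1+r)^1 + D_2/(1+r)^2 + TV/(1+r)^2
    = 0.81479 + 0.82985 + 12.98393 = 14.62857

€14.63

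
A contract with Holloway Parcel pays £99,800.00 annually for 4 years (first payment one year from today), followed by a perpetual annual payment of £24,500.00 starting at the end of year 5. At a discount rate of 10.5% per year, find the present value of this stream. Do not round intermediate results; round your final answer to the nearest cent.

PV of 4-year annuity: £99,800.00 × [1 − (1+0.105)^−4] / 0.105 = 312958.66203
Perpetuity value at year 4: £24,500.00 / 0.105 = 233333.33333
PV of perpetuity: 233333.33333 / (1+0.105)^4 = 156504.80408
Total PV = 312958.66203 + 156504.80408 = 469463.46610

£469463.47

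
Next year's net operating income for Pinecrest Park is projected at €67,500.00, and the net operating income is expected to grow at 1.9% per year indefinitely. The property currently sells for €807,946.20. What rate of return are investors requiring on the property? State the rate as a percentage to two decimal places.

P = D₁/(r − g) ⇒ r = D₁/P + g = €67,500.0000/€807,946.20 + 0.019 = 0.083545 + 0.019 = 0.102545

10.25%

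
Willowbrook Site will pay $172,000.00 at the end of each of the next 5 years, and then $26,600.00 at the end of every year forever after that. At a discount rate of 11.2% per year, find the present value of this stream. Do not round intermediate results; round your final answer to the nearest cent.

PV of 5-year annuity: $172,000.00 × [1 − (1+0.112)^−5] / 0.112 = 632508.96357
Perpetuity value at year 5: $26,600.00 / 0.112 = 237500.00000
PV of perpetuity: 237500.00000 / (1+0.112)^5 = 139681.75331
Total PV = 632508.96357 + 139681.75331 = 772190.71688

$772190.72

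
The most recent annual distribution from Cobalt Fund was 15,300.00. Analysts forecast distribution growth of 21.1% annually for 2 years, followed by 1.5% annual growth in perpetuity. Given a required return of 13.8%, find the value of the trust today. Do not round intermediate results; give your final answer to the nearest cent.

D_1 = 18528.30000
D_2 = 22437.77130
Terminal value at year 2: TV = D_2×(1+g_2)/(r−g_2) = 22774.33787/0.123 = 185157.21845
P_0 = D_1/(1+r)^1 + D_2/(1+r)^2 + TV/(1+r)^2
    = 16281.45870 + 17325.87565 + 142973.68927 = 176581.02362

176581.02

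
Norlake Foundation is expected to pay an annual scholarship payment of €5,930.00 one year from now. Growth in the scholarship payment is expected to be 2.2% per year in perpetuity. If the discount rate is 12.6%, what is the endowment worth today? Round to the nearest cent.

Growing perpetuity: P = D₁ / (r − g) = €5,930.0000 / (0.126 − 0.022) = €57,019.23

€57019.23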